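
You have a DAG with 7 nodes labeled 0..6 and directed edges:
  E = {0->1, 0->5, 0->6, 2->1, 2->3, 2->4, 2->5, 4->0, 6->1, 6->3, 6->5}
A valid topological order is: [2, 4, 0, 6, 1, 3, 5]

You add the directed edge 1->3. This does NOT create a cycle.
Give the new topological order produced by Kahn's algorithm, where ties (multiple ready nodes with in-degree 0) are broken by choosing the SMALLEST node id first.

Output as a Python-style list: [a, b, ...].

Old toposort: [2, 4, 0, 6, 1, 3, 5]
Added edge: 1->3
Position of 1 (4) < position of 3 (5). Old order still valid.
Run Kahn's algorithm (break ties by smallest node id):
  initial in-degrees: [1, 3, 0, 3, 1, 3, 1]
  ready (indeg=0): [2]
  pop 2: indeg[1]->2; indeg[3]->2; indeg[4]->0; indeg[5]->2 | ready=[4] | order so far=[2]
  pop 4: indeg[0]->0 | ready=[0] | order so far=[2, 4]
  pop 0: indeg[1]->1; indeg[5]->1; indeg[6]->0 | ready=[6] | order so far=[2, 4, 0]
  pop 6: indeg[1]->0; indeg[3]->1; indeg[5]->0 | ready=[1, 5] | order so far=[2, 4, 0, 6]
  pop 1: indeg[3]->0 | ready=[3, 5] | order so far=[2, 4, 0, 6, 1]
  pop 3: no out-edges | ready=[5] | order so far=[2, 4, 0, 6, 1, 3]
  pop 5: no out-edges | ready=[] | order so far=[2, 4, 0, 6, 1, 3, 5]
  Result: [2, 4, 0, 6, 1, 3, 5]

Answer: [2, 4, 0, 6, 1, 3, 5]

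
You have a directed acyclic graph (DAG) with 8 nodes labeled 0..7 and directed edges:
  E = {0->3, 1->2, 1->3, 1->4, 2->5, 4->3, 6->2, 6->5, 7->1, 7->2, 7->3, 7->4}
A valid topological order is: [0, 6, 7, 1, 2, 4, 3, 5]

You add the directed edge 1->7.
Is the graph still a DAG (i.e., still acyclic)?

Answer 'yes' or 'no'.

Given toposort: [0, 6, 7, 1, 2, 4, 3, 5]
Position of 1: index 3; position of 7: index 2
New edge 1->7: backward (u after v in old order)
Backward edge: old toposort is now invalid. Check if this creates a cycle.
Does 7 already reach 1? Reachable from 7: [1, 2, 3, 4, 5, 7]. YES -> cycle!
Still a DAG? no

Answer: no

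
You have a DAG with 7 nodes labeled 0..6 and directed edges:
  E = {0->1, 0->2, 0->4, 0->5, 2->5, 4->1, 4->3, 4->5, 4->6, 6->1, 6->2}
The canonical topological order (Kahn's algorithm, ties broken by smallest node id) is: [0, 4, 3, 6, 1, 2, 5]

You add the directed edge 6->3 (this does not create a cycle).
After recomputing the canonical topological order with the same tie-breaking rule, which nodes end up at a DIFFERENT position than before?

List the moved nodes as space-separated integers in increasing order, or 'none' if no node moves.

Answer: 1 2 3 6

Derivation:
Old toposort: [0, 4, 3, 6, 1, 2, 5]
Added edge 6->3
Recompute Kahn (smallest-id tiebreak):
  initial in-degrees: [0, 3, 2, 2, 1, 3, 1]
  ready (indeg=0): [0]
  pop 0: indeg[1]->2; indeg[2]->1; indeg[4]->0; indeg[5]->2 | ready=[4] | order so far=[0]
  pop 4: indeg[1]->1; indeg[3]->1; indeg[5]->1; indeg[6]->0 | ready=[6] | order so far=[0, 4]
  pop 6: indeg[1]->0; indeg[2]->0; indeg[3]->0 | ready=[1, 2, 3] | order so far=[0, 4, 6]
  pop 1: no out-edges | ready=[2, 3] | order so far=[0, 4, 6, 1]
  pop 2: indeg[5]->0 | ready=[3, 5] | order so far=[0, 4, 6, 1, 2]
  pop 3: no out-edges | ready=[5] | order so far=[0, 4, 6, 1, 2, 3]
  pop 5: no out-edges | ready=[] | order so far=[0, 4, 6, 1, 2, 3, 5]
New canonical toposort: [0, 4, 6, 1, 2, 3, 5]
Compare positions:
  Node 0: index 0 -> 0 (same)
  Node 1: index 4 -> 3 (moved)
  Node 2: index 5 -> 4 (moved)
  Node 3: index 2 -> 5 (moved)
  Node 4: index 1 -> 1 (same)
  Node 5: index 6 -> 6 (same)
  Node 6: index 3 -> 2 (moved)
Nodes that changed position: 1 2 3 6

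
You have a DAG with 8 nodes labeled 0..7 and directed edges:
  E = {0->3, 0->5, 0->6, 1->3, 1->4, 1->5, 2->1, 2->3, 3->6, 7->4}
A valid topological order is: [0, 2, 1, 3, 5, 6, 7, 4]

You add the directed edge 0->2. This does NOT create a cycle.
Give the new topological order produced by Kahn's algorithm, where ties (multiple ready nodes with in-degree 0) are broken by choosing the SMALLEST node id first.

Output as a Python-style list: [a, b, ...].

Answer: [0, 2, 1, 3, 5, 6, 7, 4]

Derivation:
Old toposort: [0, 2, 1, 3, 5, 6, 7, 4]
Added edge: 0->2
Position of 0 (0) < position of 2 (1). Old order still valid.
Run Kahn's algorithm (break ties by smallest node id):
  initial in-degrees: [0, 1, 1, 3, 2, 2, 2, 0]
  ready (indeg=0): [0, 7]
  pop 0: indeg[2]->0; indeg[3]->2; indeg[5]->1; indeg[6]->1 | ready=[2, 7] | order so far=[0]
  pop 2: indeg[1]->0; indeg[3]->1 | ready=[1, 7] | order so far=[0, 2]
  pop 1: indeg[3]->0; indeg[4]->1; indeg[5]->0 | ready=[3, 5, 7] | order so far=[0, 2, 1]
  pop 3: indeg[6]->0 | ready=[5, 6, 7] | order so far=[0, 2, 1, 3]
  pop 5: no out-edges | ready=[6, 7] | order so far=[0, 2, 1, 3, 5]
  pop 6: no out-edges | ready=[7] | order so far=[0, 2, 1, 3, 5, 6]
  pop 7: indeg[4]->0 | ready=[4] | order so far=[0, 2, 1, 3, 5, 6, 7]
  pop 4: no out-edges | ready=[] | order so far=[0, 2, 1, 3, 5, 6, 7, 4]
  Result: [0, 2, 1, 3, 5, 6, 7, 4]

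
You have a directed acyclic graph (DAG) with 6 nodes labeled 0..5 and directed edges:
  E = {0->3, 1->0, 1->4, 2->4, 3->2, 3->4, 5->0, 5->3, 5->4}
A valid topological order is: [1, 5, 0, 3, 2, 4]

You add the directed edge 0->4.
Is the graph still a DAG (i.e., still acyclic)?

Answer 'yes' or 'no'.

Answer: yes

Derivation:
Given toposort: [1, 5, 0, 3, 2, 4]
Position of 0: index 2; position of 4: index 5
New edge 0->4: forward
Forward edge: respects the existing order. Still a DAG, same toposort still valid.
Still a DAG? yes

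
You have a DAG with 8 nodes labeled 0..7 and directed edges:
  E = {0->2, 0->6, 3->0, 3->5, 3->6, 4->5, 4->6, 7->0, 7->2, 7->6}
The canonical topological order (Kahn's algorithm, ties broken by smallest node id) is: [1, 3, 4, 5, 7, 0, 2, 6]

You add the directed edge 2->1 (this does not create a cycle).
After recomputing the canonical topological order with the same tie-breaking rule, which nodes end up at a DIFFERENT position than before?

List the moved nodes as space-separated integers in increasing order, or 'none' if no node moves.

Old toposort: [1, 3, 4, 5, 7, 0, 2, 6]
Added edge 2->1
Recompute Kahn (smallest-id tiebreak):
  initial in-degrees: [2, 1, 2, 0, 0, 2, 4, 0]
  ready (indeg=0): [3, 4, 7]
  pop 3: indeg[0]->1; indeg[5]->1; indeg[6]->3 | ready=[4, 7] | order so far=[3]
  pop 4: indeg[5]->0; indeg[6]->2 | ready=[5, 7] | order so far=[3, 4]
  pop 5: no out-edges | ready=[7] | order so far=[3, 4, 5]
  pop 7: indeg[0]->0; indeg[2]->1; indeg[6]->1 | ready=[0] | order so far=[3, 4, 5, 7]
  pop 0: indeg[2]->0; indeg[6]->0 | ready=[2, 6] | order so far=[3, 4, 5, 7, 0]
  pop 2: indeg[1]->0 | ready=[1, 6] | order so far=[3, 4, 5, 7, 0, 2]
  pop 1: no out-edges | ready=[6] | order so far=[3, 4, 5, 7, 0, 2, 1]
  pop 6: no out-edges | ready=[] | order so far=[3, 4, 5, 7, 0, 2, 1, 6]
New canonical toposort: [3, 4, 5, 7, 0, 2, 1, 6]
Compare positions:
  Node 0: index 5 -> 4 (moved)
  Node 1: index 0 -> 6 (moved)
  Node 2: index 6 -> 5 (moved)
  Node 3: index 1 -> 0 (moved)
  Node 4: index 2 -> 1 (moved)
  Node 5: index 3 -> 2 (moved)
  Node 6: index 7 -> 7 (same)
  Node 7: index 4 -> 3 (moved)
Nodes that changed position: 0 1 2 3 4 5 7

Answer: 0 1 2 3 4 5 7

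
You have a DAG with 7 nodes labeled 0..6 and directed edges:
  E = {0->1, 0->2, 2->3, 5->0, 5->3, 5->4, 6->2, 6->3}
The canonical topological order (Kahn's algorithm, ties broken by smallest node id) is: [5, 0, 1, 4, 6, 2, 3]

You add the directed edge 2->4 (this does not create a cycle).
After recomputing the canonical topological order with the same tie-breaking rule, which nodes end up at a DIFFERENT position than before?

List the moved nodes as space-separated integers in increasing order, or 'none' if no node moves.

Answer: 2 3 4 6

Derivation:
Old toposort: [5, 0, 1, 4, 6, 2, 3]
Added edge 2->4
Recompute Kahn (smallest-id tiebreak):
  initial in-degrees: [1, 1, 2, 3, 2, 0, 0]
  ready (indeg=0): [5, 6]
  pop 5: indeg[0]->0; indeg[3]->2; indeg[4]->1 | ready=[0, 6] | order so far=[5]
  pop 0: indeg[1]->0; indeg[2]->1 | ready=[1, 6] | order so far=[5, 0]
  pop 1: no out-edges | ready=[6] | order so far=[5, 0, 1]
  pop 6: indeg[2]->0; indeg[3]->1 | ready=[2] | order so far=[5, 0, 1, 6]
  pop 2: indeg[3]->0; indeg[4]->0 | ready=[3, 4] | order so far=[5, 0, 1, 6, 2]
  pop 3: no out-edges | ready=[4] | order so far=[5, 0, 1, 6, 2, 3]
  pop 4: no out-edges | ready=[] | order so far=[5, 0, 1, 6, 2, 3, 4]
New canonical toposort: [5, 0, 1, 6, 2, 3, 4]
Compare positions:
  Node 0: index 1 -> 1 (same)
  Node 1: index 2 -> 2 (same)
  Node 2: index 5 -> 4 (moved)
  Node 3: index 6 -> 5 (moved)
  Node 4: index 3 -> 6 (moved)
  Node 5: index 0 -> 0 (same)
  Node 6: index 4 -> 3 (moved)
Nodes that changed position: 2 3 4 6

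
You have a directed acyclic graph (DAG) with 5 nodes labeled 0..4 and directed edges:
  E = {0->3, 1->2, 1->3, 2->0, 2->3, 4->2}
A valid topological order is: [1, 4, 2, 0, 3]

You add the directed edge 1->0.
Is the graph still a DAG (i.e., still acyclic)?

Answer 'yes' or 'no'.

Given toposort: [1, 4, 2, 0, 3]
Position of 1: index 0; position of 0: index 3
New edge 1->0: forward
Forward edge: respects the existing order. Still a DAG, same toposort still valid.
Still a DAG? yes

Answer: yes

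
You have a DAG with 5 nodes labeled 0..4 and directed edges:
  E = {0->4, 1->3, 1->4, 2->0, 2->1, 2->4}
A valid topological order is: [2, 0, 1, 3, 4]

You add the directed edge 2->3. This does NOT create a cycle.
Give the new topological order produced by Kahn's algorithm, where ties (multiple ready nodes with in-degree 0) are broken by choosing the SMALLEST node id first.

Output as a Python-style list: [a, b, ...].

Old toposort: [2, 0, 1, 3, 4]
Added edge: 2->3
Position of 2 (0) < position of 3 (3). Old order still valid.
Run Kahn's algorithm (break ties by smallest node id):
  initial in-degrees: [1, 1, 0, 2, 3]
  ready (indeg=0): [2]
  pop 2: indeg[0]->0; indeg[1]->0; indeg[3]->1; indeg[4]->2 | ready=[0, 1] | order so far=[2]
  pop 0: indeg[4]->1 | ready=[1] | order so far=[2, 0]
  pop 1: indeg[3]->0; indeg[4]->0 | ready=[3, 4] | order so far=[2, 0, 1]
  pop 3: no out-edges | ready=[4] | order so far=[2, 0, 1, 3]
  pop 4: no out-edges | ready=[] | order so far=[2, 0, 1, 3, 4]
  Result: [2, 0, 1, 3, 4]

Answer: [2, 0, 1, 3, 4]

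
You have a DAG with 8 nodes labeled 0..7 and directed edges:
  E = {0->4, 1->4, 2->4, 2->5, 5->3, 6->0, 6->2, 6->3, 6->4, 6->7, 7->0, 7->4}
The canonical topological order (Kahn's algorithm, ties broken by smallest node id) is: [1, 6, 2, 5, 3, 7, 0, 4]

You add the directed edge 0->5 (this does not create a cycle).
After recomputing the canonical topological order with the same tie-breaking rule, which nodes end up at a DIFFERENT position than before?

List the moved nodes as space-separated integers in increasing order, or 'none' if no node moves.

Answer: 0 3 4 5 7

Derivation:
Old toposort: [1, 6, 2, 5, 3, 7, 0, 4]
Added edge 0->5
Recompute Kahn (smallest-id tiebreak):
  initial in-degrees: [2, 0, 1, 2, 5, 2, 0, 1]
  ready (indeg=0): [1, 6]
  pop 1: indeg[4]->4 | ready=[6] | order so far=[1]
  pop 6: indeg[0]->1; indeg[2]->0; indeg[3]->1; indeg[4]->3; indeg[7]->0 | ready=[2, 7] | order so far=[1, 6]
  pop 2: indeg[4]->2; indeg[5]->1 | ready=[7] | order so far=[1, 6, 2]
  pop 7: indeg[0]->0; indeg[4]->1 | ready=[0] | order so far=[1, 6, 2, 7]
  pop 0: indeg[4]->0; indeg[5]->0 | ready=[4, 5] | order so far=[1, 6, 2, 7, 0]
  pop 4: no out-edges | ready=[5] | order so far=[1, 6, 2, 7, 0, 4]
  pop 5: indeg[3]->0 | ready=[3] | order so far=[1, 6, 2, 7, 0, 4, 5]
  pop 3: no out-edges | ready=[] | order so far=[1, 6, 2, 7, 0, 4, 5, 3]
New canonical toposort: [1, 6, 2, 7, 0, 4, 5, 3]
Compare positions:
  Node 0: index 6 -> 4 (moved)
  Node 1: index 0 -> 0 (same)
  Node 2: index 2 -> 2 (same)
  Node 3: index 4 -> 7 (moved)
  Node 4: index 7 -> 5 (moved)
  Node 5: index 3 -> 6 (moved)
  Node 6: index 1 -> 1 (same)
  Node 7: index 5 -> 3 (moved)
Nodes that changed position: 0 3 4 5 7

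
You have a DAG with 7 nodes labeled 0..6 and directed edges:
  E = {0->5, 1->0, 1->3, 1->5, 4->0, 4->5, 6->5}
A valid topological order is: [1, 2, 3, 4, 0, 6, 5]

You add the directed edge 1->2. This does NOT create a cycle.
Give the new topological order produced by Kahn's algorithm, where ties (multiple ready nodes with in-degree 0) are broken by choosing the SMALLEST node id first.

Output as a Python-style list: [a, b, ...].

Old toposort: [1, 2, 3, 4, 0, 6, 5]
Added edge: 1->2
Position of 1 (0) < position of 2 (1). Old order still valid.
Run Kahn's algorithm (break ties by smallest node id):
  initial in-degrees: [2, 0, 1, 1, 0, 4, 0]
  ready (indeg=0): [1, 4, 6]
  pop 1: indeg[0]->1; indeg[2]->0; indeg[3]->0; indeg[5]->3 | ready=[2, 3, 4, 6] | order so far=[1]
  pop 2: no out-edges | ready=[3, 4, 6] | order so far=[1, 2]
  pop 3: no out-edges | ready=[4, 6] | order so far=[1, 2, 3]
  pop 4: indeg[0]->0; indeg[5]->2 | ready=[0, 6] | order so far=[1, 2, 3, 4]
  pop 0: indeg[5]->1 | ready=[6] | order so far=[1, 2, 3, 4, 0]
  pop 6: indeg[5]->0 | ready=[5] | order so far=[1, 2, 3, 4, 0, 6]
  pop 5: no out-edges | ready=[] | order so far=[1, 2, 3, 4, 0, 6, 5]
  Result: [1, 2, 3, 4, 0, 6, 5]

Answer: [1, 2, 3, 4, 0, 6, 5]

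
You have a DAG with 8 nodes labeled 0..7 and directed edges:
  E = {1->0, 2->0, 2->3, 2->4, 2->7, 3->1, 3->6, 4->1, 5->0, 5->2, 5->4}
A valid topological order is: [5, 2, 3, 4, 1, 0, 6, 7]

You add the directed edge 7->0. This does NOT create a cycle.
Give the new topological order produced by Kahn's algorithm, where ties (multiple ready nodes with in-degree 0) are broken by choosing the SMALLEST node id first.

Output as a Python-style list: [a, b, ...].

Old toposort: [5, 2, 3, 4, 1, 0, 6, 7]
Added edge: 7->0
Position of 7 (7) > position of 0 (5). Must reorder: 7 must now come before 0.
Run Kahn's algorithm (break ties by smallest node id):
  initial in-degrees: [4, 2, 1, 1, 2, 0, 1, 1]
  ready (indeg=0): [5]
  pop 5: indeg[0]->3; indeg[2]->0; indeg[4]->1 | ready=[2] | order so far=[5]
  pop 2: indeg[0]->2; indeg[3]->0; indeg[4]->0; indeg[7]->0 | ready=[3, 4, 7] | order so far=[5, 2]
  pop 3: indeg[1]->1; indeg[6]->0 | ready=[4, 6, 7] | order so far=[5, 2, 3]
  pop 4: indeg[1]->0 | ready=[1, 6, 7] | order so far=[5, 2, 3, 4]
  pop 1: indeg[0]->1 | ready=[6, 7] | order so far=[5, 2, 3, 4, 1]
  pop 6: no out-edges | ready=[7] | order so far=[5, 2, 3, 4, 1, 6]
  pop 7: indeg[0]->0 | ready=[0] | order so far=[5, 2, 3, 4, 1, 6, 7]
  pop 0: no out-edges | ready=[] | order so far=[5, 2, 3, 4, 1, 6, 7, 0]
  Result: [5, 2, 3, 4, 1, 6, 7, 0]

Answer: [5, 2, 3, 4, 1, 6, 7, 0]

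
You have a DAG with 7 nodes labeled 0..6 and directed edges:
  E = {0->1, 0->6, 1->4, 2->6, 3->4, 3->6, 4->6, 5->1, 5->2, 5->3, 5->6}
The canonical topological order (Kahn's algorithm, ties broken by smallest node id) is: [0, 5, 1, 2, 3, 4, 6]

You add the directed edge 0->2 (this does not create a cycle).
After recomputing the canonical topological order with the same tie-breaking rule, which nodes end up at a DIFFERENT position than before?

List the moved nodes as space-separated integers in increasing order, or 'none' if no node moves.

Answer: none

Derivation:
Old toposort: [0, 5, 1, 2, 3, 4, 6]
Added edge 0->2
Recompute Kahn (smallest-id tiebreak):
  initial in-degrees: [0, 2, 2, 1, 2, 0, 5]
  ready (indeg=0): [0, 5]
  pop 0: indeg[1]->1; indeg[2]->1; indeg[6]->4 | ready=[5] | order so far=[0]
  pop 5: indeg[1]->0; indeg[2]->0; indeg[3]->0; indeg[6]->3 | ready=[1, 2, 3] | order so far=[0, 5]
  pop 1: indeg[4]->1 | ready=[2, 3] | order so far=[0, 5, 1]
  pop 2: indeg[6]->2 | ready=[3] | order so far=[0, 5, 1, 2]
  pop 3: indeg[4]->0; indeg[6]->1 | ready=[4] | order so far=[0, 5, 1, 2, 3]
  pop 4: indeg[6]->0 | ready=[6] | order so far=[0, 5, 1, 2, 3, 4]
  pop 6: no out-edges | ready=[] | order so far=[0, 5, 1, 2, 3, 4, 6]
New canonical toposort: [0, 5, 1, 2, 3, 4, 6]
Compare positions:
  Node 0: index 0 -> 0 (same)
  Node 1: index 2 -> 2 (same)
  Node 2: index 3 -> 3 (same)
  Node 3: index 4 -> 4 (same)
  Node 4: index 5 -> 5 (same)
  Node 5: index 1 -> 1 (same)
  Node 6: index 6 -> 6 (same)
Nodes that changed position: none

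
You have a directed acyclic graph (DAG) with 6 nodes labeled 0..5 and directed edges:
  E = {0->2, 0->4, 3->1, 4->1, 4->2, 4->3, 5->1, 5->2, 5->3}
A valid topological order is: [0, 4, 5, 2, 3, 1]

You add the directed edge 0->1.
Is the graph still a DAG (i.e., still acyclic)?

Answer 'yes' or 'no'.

Answer: yes

Derivation:
Given toposort: [0, 4, 5, 2, 3, 1]
Position of 0: index 0; position of 1: index 5
New edge 0->1: forward
Forward edge: respects the existing order. Still a DAG, same toposort still valid.
Still a DAG? yes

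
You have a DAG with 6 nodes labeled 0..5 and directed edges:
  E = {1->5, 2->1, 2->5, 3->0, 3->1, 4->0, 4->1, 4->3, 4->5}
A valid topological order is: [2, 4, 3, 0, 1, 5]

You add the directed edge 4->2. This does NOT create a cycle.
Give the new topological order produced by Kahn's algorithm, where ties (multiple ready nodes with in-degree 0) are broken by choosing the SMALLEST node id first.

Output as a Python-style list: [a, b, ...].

Old toposort: [2, 4, 3, 0, 1, 5]
Added edge: 4->2
Position of 4 (1) > position of 2 (0). Must reorder: 4 must now come before 2.
Run Kahn's algorithm (break ties by smallest node id):
  initial in-degrees: [2, 3, 1, 1, 0, 3]
  ready (indeg=0): [4]
  pop 4: indeg[0]->1; indeg[1]->2; indeg[2]->0; indeg[3]->0; indeg[5]->2 | ready=[2, 3] | order so far=[4]
  pop 2: indeg[1]->1; indeg[5]->1 | ready=[3] | order so far=[4, 2]
  pop 3: indeg[0]->0; indeg[1]->0 | ready=[0, 1] | order so far=[4, 2, 3]
  pop 0: no out-edges | ready=[1] | order so far=[4, 2, 3, 0]
  pop 1: indeg[5]->0 | ready=[5] | order so far=[4, 2, 3, 0, 1]
  pop 5: no out-edges | ready=[] | order so far=[4, 2, 3, 0, 1, 5]
  Result: [4, 2, 3, 0, 1, 5]

Answer: [4, 2, 3, 0, 1, 5]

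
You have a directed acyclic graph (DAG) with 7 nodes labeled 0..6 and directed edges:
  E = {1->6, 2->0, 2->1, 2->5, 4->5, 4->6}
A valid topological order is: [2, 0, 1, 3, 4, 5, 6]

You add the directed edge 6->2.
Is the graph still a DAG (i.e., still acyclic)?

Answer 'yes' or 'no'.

Answer: no

Derivation:
Given toposort: [2, 0, 1, 3, 4, 5, 6]
Position of 6: index 6; position of 2: index 0
New edge 6->2: backward (u after v in old order)
Backward edge: old toposort is now invalid. Check if this creates a cycle.
Does 2 already reach 6? Reachable from 2: [0, 1, 2, 5, 6]. YES -> cycle!
Still a DAG? no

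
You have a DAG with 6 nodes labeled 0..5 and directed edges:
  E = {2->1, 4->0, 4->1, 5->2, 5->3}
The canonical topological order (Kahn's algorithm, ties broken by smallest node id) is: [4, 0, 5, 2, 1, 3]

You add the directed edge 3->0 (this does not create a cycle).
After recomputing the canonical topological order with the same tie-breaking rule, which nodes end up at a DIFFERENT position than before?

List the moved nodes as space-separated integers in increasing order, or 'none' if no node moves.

Answer: 0 1 2 3 5

Derivation:
Old toposort: [4, 0, 5, 2, 1, 3]
Added edge 3->0
Recompute Kahn (smallest-id tiebreak):
  initial in-degrees: [2, 2, 1, 1, 0, 0]
  ready (indeg=0): [4, 5]
  pop 4: indeg[0]->1; indeg[1]->1 | ready=[5] | order so far=[4]
  pop 5: indeg[2]->0; indeg[3]->0 | ready=[2, 3] | order so far=[4, 5]
  pop 2: indeg[1]->0 | ready=[1, 3] | order so far=[4, 5, 2]
  pop 1: no out-edges | ready=[3] | order so far=[4, 5, 2, 1]
  pop 3: indeg[0]->0 | ready=[0] | order so far=[4, 5, 2, 1, 3]
  pop 0: no out-edges | ready=[] | order so far=[4, 5, 2, 1, 3, 0]
New canonical toposort: [4, 5, 2, 1, 3, 0]
Compare positions:
  Node 0: index 1 -> 5 (moved)
  Node 1: index 4 -> 3 (moved)
  Node 2: index 3 -> 2 (moved)
  Node 3: index 5 -> 4 (moved)
  Node 4: index 0 -> 0 (same)
  Node 5: index 2 -> 1 (moved)
Nodes that changed position: 0 1 2 3 5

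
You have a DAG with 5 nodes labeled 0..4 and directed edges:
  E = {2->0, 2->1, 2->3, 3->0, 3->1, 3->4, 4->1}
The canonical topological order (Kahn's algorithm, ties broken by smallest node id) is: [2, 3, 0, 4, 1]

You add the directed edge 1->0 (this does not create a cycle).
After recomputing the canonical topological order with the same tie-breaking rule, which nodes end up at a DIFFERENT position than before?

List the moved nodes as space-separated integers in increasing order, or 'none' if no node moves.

Old toposort: [2, 3, 0, 4, 1]
Added edge 1->0
Recompute Kahn (smallest-id tiebreak):
  initial in-degrees: [3, 3, 0, 1, 1]
  ready (indeg=0): [2]
  pop 2: indeg[0]->2; indeg[1]->2; indeg[3]->0 | ready=[3] | order so far=[2]
  pop 3: indeg[0]->1; indeg[1]->1; indeg[4]->0 | ready=[4] | order so far=[2, 3]
  pop 4: indeg[1]->0 | ready=[1] | order so far=[2, 3, 4]
  pop 1: indeg[0]->0 | ready=[0] | order so far=[2, 3, 4, 1]
  pop 0: no out-edges | ready=[] | order so far=[2, 3, 4, 1, 0]
New canonical toposort: [2, 3, 4, 1, 0]
Compare positions:
  Node 0: index 2 -> 4 (moved)
  Node 1: index 4 -> 3 (moved)
  Node 2: index 0 -> 0 (same)
  Node 3: index 1 -> 1 (same)
  Node 4: index 3 -> 2 (moved)
Nodes that changed position: 0 1 4

Answer: 0 1 4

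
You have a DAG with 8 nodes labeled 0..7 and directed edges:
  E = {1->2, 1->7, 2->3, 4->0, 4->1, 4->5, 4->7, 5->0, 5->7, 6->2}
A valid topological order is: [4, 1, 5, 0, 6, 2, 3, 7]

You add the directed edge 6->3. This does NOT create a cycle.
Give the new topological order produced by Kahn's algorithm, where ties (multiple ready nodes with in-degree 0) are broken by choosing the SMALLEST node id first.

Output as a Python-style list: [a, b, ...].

Old toposort: [4, 1, 5, 0, 6, 2, 3, 7]
Added edge: 6->3
Position of 6 (4) < position of 3 (6). Old order still valid.
Run Kahn's algorithm (break ties by smallest node id):
  initial in-degrees: [2, 1, 2, 2, 0, 1, 0, 3]
  ready (indeg=0): [4, 6]
  pop 4: indeg[0]->1; indeg[1]->0; indeg[5]->0; indeg[7]->2 | ready=[1, 5, 6] | order so far=[4]
  pop 1: indeg[2]->1; indeg[7]->1 | ready=[5, 6] | order so far=[4, 1]
  pop 5: indeg[0]->0; indeg[7]->0 | ready=[0, 6, 7] | order so far=[4, 1, 5]
  pop 0: no out-edges | ready=[6, 7] | order so far=[4, 1, 5, 0]
  pop 6: indeg[2]->0; indeg[3]->1 | ready=[2, 7] | order so far=[4, 1, 5, 0, 6]
  pop 2: indeg[3]->0 | ready=[3, 7] | order so far=[4, 1, 5, 0, 6, 2]
  pop 3: no out-edges | ready=[7] | order so far=[4, 1, 5, 0, 6, 2, 3]
  pop 7: no out-edges | ready=[] | order so far=[4, 1, 5, 0, 6, 2, 3, 7]
  Result: [4, 1, 5, 0, 6, 2, 3, 7]

Answer: [4, 1, 5, 0, 6, 2, 3, 7]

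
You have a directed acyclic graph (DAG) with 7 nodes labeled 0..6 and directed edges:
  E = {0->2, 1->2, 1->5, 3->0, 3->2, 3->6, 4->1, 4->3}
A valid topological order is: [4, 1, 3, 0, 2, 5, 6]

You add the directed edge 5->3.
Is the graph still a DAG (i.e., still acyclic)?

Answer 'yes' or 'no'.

Given toposort: [4, 1, 3, 0, 2, 5, 6]
Position of 5: index 5; position of 3: index 2
New edge 5->3: backward (u after v in old order)
Backward edge: old toposort is now invalid. Check if this creates a cycle.
Does 3 already reach 5? Reachable from 3: [0, 2, 3, 6]. NO -> still a DAG (reorder needed).
Still a DAG? yes

Answer: yes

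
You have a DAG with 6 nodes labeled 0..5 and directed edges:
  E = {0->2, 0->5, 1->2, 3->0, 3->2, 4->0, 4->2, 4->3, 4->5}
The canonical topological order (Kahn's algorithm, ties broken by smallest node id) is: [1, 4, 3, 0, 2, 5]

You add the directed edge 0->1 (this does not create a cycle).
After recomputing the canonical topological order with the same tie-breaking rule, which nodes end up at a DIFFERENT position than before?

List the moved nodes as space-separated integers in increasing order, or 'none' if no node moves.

Old toposort: [1, 4, 3, 0, 2, 5]
Added edge 0->1
Recompute Kahn (smallest-id tiebreak):
  initial in-degrees: [2, 1, 4, 1, 0, 2]
  ready (indeg=0): [4]
  pop 4: indeg[0]->1; indeg[2]->3; indeg[3]->0; indeg[5]->1 | ready=[3] | order so far=[4]
  pop 3: indeg[0]->0; indeg[2]->2 | ready=[0] | order so far=[4, 3]
  pop 0: indeg[1]->0; indeg[2]->1; indeg[5]->0 | ready=[1, 5] | order so far=[4, 3, 0]
  pop 1: indeg[2]->0 | ready=[2, 5] | order so far=[4, 3, 0, 1]
  pop 2: no out-edges | ready=[5] | order so far=[4, 3, 0, 1, 2]
  pop 5: no out-edges | ready=[] | order so far=[4, 3, 0, 1, 2, 5]
New canonical toposort: [4, 3, 0, 1, 2, 5]
Compare positions:
  Node 0: index 3 -> 2 (moved)
  Node 1: index 0 -> 3 (moved)
  Node 2: index 4 -> 4 (same)
  Node 3: index 2 -> 1 (moved)
  Node 4: index 1 -> 0 (moved)
  Node 5: index 5 -> 5 (same)
Nodes that changed position: 0 1 3 4

Answer: 0 1 3 4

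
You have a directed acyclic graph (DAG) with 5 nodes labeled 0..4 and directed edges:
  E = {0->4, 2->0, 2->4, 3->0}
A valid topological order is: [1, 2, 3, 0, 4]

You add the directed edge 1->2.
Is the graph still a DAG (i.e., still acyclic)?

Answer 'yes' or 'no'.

Answer: yes

Derivation:
Given toposort: [1, 2, 3, 0, 4]
Position of 1: index 0; position of 2: index 1
New edge 1->2: forward
Forward edge: respects the existing order. Still a DAG, same toposort still valid.
Still a DAG? yes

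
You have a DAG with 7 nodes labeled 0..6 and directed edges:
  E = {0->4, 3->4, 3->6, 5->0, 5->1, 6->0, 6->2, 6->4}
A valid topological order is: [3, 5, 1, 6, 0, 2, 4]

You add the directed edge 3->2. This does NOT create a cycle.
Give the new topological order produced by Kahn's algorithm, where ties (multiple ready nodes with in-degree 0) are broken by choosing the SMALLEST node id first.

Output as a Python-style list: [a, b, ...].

Old toposort: [3, 5, 1, 6, 0, 2, 4]
Added edge: 3->2
Position of 3 (0) < position of 2 (5). Old order still valid.
Run Kahn's algorithm (break ties by smallest node id):
  initial in-degrees: [2, 1, 2, 0, 3, 0, 1]
  ready (indeg=0): [3, 5]
  pop 3: indeg[2]->1; indeg[4]->2; indeg[6]->0 | ready=[5, 6] | order so far=[3]
  pop 5: indeg[0]->1; indeg[1]->0 | ready=[1, 6] | order so far=[3, 5]
  pop 1: no out-edges | ready=[6] | order so far=[3, 5, 1]
  pop 6: indeg[0]->0; indeg[2]->0; indeg[4]->1 | ready=[0, 2] | order so far=[3, 5, 1, 6]
  pop 0: indeg[4]->0 | ready=[2, 4] | order so far=[3, 5, 1, 6, 0]
  pop 2: no out-edges | ready=[4] | order so far=[3, 5, 1, 6, 0, 2]
  pop 4: no out-edges | ready=[] | order so far=[3, 5, 1, 6, 0, 2, 4]
  Result: [3, 5, 1, 6, 0, 2, 4]

Answer: [3, 5, 1, 6, 0, 2, 4]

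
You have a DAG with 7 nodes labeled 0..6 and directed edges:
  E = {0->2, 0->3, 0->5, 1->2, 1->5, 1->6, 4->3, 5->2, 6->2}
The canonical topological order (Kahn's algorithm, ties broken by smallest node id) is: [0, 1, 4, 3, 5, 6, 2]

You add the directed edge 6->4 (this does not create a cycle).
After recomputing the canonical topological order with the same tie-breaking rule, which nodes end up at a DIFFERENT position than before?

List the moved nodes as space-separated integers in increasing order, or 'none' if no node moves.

Answer: 2 3 4 5 6

Derivation:
Old toposort: [0, 1, 4, 3, 5, 6, 2]
Added edge 6->4
Recompute Kahn (smallest-id tiebreak):
  initial in-degrees: [0, 0, 4, 2, 1, 2, 1]
  ready (indeg=0): [0, 1]
  pop 0: indeg[2]->3; indeg[3]->1; indeg[5]->1 | ready=[1] | order so far=[0]
  pop 1: indeg[2]->2; indeg[5]->0; indeg[6]->0 | ready=[5, 6] | order so far=[0, 1]
  pop 5: indeg[2]->1 | ready=[6] | order so far=[0, 1, 5]
  pop 6: indeg[2]->0; indeg[4]->0 | ready=[2, 4] | order so far=[0, 1, 5, 6]
  pop 2: no out-edges | ready=[4] | order so far=[0, 1, 5, 6, 2]
  pop 4: indeg[3]->0 | ready=[3] | order so far=[0, 1, 5, 6, 2, 4]
  pop 3: no out-edges | ready=[] | order so far=[0, 1, 5, 6, 2, 4, 3]
New canonical toposort: [0, 1, 5, 6, 2, 4, 3]
Compare positions:
  Node 0: index 0 -> 0 (same)
  Node 1: index 1 -> 1 (same)
  Node 2: index 6 -> 4 (moved)
  Node 3: index 3 -> 6 (moved)
  Node 4: index 2 -> 5 (moved)
  Node 5: index 4 -> 2 (moved)
  Node 6: index 5 -> 3 (moved)
Nodes that changed position: 2 3 4 5 6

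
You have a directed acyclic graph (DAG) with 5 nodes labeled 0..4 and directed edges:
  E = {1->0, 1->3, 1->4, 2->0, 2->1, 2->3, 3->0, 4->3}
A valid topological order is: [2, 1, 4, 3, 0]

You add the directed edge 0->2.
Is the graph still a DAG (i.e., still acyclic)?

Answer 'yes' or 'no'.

Given toposort: [2, 1, 4, 3, 0]
Position of 0: index 4; position of 2: index 0
New edge 0->2: backward (u after v in old order)
Backward edge: old toposort is now invalid. Check if this creates a cycle.
Does 2 already reach 0? Reachable from 2: [0, 1, 2, 3, 4]. YES -> cycle!
Still a DAG? no

Answer: no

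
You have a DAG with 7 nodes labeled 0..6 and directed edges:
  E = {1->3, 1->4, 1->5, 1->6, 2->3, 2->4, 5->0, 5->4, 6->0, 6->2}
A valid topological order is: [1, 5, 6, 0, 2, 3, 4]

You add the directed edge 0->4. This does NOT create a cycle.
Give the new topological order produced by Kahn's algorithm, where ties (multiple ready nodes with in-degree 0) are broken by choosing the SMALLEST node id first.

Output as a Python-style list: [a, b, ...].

Answer: [1, 5, 6, 0, 2, 3, 4]

Derivation:
Old toposort: [1, 5, 6, 0, 2, 3, 4]
Added edge: 0->4
Position of 0 (3) < position of 4 (6). Old order still valid.
Run Kahn's algorithm (break ties by smallest node id):
  initial in-degrees: [2, 0, 1, 2, 4, 1, 1]
  ready (indeg=0): [1]
  pop 1: indeg[3]->1; indeg[4]->3; indeg[5]->0; indeg[6]->0 | ready=[5, 6] | order so far=[1]
  pop 5: indeg[0]->1; indeg[4]->2 | ready=[6] | order so far=[1, 5]
  pop 6: indeg[0]->0; indeg[2]->0 | ready=[0, 2] | order so far=[1, 5, 6]
  pop 0: indeg[4]->1 | ready=[2] | order so far=[1, 5, 6, 0]
  pop 2: indeg[3]->0; indeg[4]->0 | ready=[3, 4] | order so far=[1, 5, 6, 0, 2]
  pop 3: no out-edges | ready=[4] | order so far=[1, 5, 6, 0, 2, 3]
  pop 4: no out-edges | ready=[] | order so far=[1, 5, 6, 0, 2, 3, 4]
  Result: [1, 5, 6, 0, 2, 3, 4]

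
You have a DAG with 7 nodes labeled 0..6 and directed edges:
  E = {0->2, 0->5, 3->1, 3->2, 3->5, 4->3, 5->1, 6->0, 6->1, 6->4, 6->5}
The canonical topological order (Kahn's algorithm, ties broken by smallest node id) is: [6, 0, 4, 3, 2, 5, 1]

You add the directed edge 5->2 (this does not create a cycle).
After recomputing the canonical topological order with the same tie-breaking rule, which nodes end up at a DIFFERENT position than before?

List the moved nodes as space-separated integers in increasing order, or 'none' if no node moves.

Answer: 1 2 5

Derivation:
Old toposort: [6, 0, 4, 3, 2, 5, 1]
Added edge 5->2
Recompute Kahn (smallest-id tiebreak):
  initial in-degrees: [1, 3, 3, 1, 1, 3, 0]
  ready (indeg=0): [6]
  pop 6: indeg[0]->0; indeg[1]->2; indeg[4]->0; indeg[5]->2 | ready=[0, 4] | order so far=[6]
  pop 0: indeg[2]->2; indeg[5]->1 | ready=[4] | order so far=[6, 0]
  pop 4: indeg[3]->0 | ready=[3] | order so far=[6, 0, 4]
  pop 3: indeg[1]->1; indeg[2]->1; indeg[5]->0 | ready=[5] | order so far=[6, 0, 4, 3]
  pop 5: indeg[1]->0; indeg[2]->0 | ready=[1, 2] | order so far=[6, 0, 4, 3, 5]
  pop 1: no out-edges | ready=[2] | order so far=[6, 0, 4, 3, 5, 1]
  pop 2: no out-edges | ready=[] | order so far=[6, 0, 4, 3, 5, 1, 2]
New canonical toposort: [6, 0, 4, 3, 5, 1, 2]
Compare positions:
  Node 0: index 1 -> 1 (same)
  Node 1: index 6 -> 5 (moved)
  Node 2: index 4 -> 6 (moved)
  Node 3: index 3 -> 3 (same)
  Node 4: index 2 -> 2 (same)
  Node 5: index 5 -> 4 (moved)
  Node 6: index 0 -> 0 (same)
Nodes that changed position: 1 2 5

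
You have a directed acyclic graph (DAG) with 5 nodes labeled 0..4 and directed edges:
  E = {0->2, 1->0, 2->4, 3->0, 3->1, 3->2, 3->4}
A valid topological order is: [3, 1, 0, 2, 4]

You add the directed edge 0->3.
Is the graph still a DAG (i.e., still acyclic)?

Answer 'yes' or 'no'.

Given toposort: [3, 1, 0, 2, 4]
Position of 0: index 2; position of 3: index 0
New edge 0->3: backward (u after v in old order)
Backward edge: old toposort is now invalid. Check if this creates a cycle.
Does 3 already reach 0? Reachable from 3: [0, 1, 2, 3, 4]. YES -> cycle!
Still a DAG? no

Answer: no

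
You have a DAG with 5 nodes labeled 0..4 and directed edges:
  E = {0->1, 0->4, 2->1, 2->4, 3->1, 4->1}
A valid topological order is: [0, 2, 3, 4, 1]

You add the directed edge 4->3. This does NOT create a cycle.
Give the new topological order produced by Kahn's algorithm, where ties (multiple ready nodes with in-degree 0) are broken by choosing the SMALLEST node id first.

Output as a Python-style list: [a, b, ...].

Answer: [0, 2, 4, 3, 1]

Derivation:
Old toposort: [0, 2, 3, 4, 1]
Added edge: 4->3
Position of 4 (3) > position of 3 (2). Must reorder: 4 must now come before 3.
Run Kahn's algorithm (break ties by smallest node id):
  initial in-degrees: [0, 4, 0, 1, 2]
  ready (indeg=0): [0, 2]
  pop 0: indeg[1]->3; indeg[4]->1 | ready=[2] | order so far=[0]
  pop 2: indeg[1]->2; indeg[4]->0 | ready=[4] | order so far=[0, 2]
  pop 4: indeg[1]->1; indeg[3]->0 | ready=[3] | order so far=[0, 2, 4]
  pop 3: indeg[1]->0 | ready=[1] | order so far=[0, 2, 4, 3]
  pop 1: no out-edges | ready=[] | order so far=[0, 2, 4, 3, 1]
  Result: [0, 2, 4, 3, 1]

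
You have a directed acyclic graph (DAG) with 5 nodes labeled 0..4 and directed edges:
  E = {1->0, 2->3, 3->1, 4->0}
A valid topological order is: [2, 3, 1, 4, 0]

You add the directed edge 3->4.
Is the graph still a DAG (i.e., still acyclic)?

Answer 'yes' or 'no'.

Given toposort: [2, 3, 1, 4, 0]
Position of 3: index 1; position of 4: index 3
New edge 3->4: forward
Forward edge: respects the existing order. Still a DAG, same toposort still valid.
Still a DAG? yes

Answer: yes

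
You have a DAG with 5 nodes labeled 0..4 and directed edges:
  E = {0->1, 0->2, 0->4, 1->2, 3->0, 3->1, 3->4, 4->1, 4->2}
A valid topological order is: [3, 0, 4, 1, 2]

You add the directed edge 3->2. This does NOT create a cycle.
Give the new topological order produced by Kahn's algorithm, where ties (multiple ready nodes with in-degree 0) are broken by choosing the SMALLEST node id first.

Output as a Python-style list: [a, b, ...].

Old toposort: [3, 0, 4, 1, 2]
Added edge: 3->2
Position of 3 (0) < position of 2 (4). Old order still valid.
Run Kahn's algorithm (break ties by smallest node id):
  initial in-degrees: [1, 3, 4, 0, 2]
  ready (indeg=0): [3]
  pop 3: indeg[0]->0; indeg[1]->2; indeg[2]->3; indeg[4]->1 | ready=[0] | order so far=[3]
  pop 0: indeg[1]->1; indeg[2]->2; indeg[4]->0 | ready=[4] | order so far=[3, 0]
  pop 4: indeg[1]->0; indeg[2]->1 | ready=[1] | order so far=[3, 0, 4]
  pop 1: indeg[2]->0 | ready=[2] | order so far=[3, 0, 4, 1]
  pop 2: no out-edges | ready=[] | order so far=[3, 0, 4, 1, 2]
  Result: [3, 0, 4, 1, 2]

Answer: [3, 0, 4, 1, 2]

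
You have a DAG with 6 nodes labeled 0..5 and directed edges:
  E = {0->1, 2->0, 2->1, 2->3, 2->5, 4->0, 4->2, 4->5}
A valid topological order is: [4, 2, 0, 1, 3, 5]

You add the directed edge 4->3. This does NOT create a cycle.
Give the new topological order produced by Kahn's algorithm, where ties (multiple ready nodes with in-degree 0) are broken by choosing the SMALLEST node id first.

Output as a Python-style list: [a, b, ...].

Old toposort: [4, 2, 0, 1, 3, 5]
Added edge: 4->3
Position of 4 (0) < position of 3 (4). Old order still valid.
Run Kahn's algorithm (break ties by smallest node id):
  initial in-degrees: [2, 2, 1, 2, 0, 2]
  ready (indeg=0): [4]
  pop 4: indeg[0]->1; indeg[2]->0; indeg[3]->1; indeg[5]->1 | ready=[2] | order so far=[4]
  pop 2: indeg[0]->0; indeg[1]->1; indeg[3]->0; indeg[5]->0 | ready=[0, 3, 5] | order so far=[4, 2]
  pop 0: indeg[1]->0 | ready=[1, 3, 5] | order so far=[4, 2, 0]
  pop 1: no out-edges | ready=[3, 5] | order so far=[4, 2, 0, 1]
  pop 3: no out-edges | ready=[5] | order so far=[4, 2, 0, 1, 3]
  pop 5: no out-edges | ready=[] | order so far=[4, 2, 0, 1, 3, 5]
  Result: [4, 2, 0, 1, 3, 5]

Answer: [4, 2, 0, 1, 3, 5]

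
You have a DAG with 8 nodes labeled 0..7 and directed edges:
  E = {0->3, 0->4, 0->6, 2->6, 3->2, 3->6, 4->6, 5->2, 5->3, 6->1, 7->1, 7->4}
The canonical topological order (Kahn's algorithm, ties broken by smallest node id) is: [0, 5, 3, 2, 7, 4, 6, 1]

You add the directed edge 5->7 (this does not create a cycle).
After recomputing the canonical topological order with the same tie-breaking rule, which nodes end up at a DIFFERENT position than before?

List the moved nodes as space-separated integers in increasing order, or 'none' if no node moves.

Answer: none

Derivation:
Old toposort: [0, 5, 3, 2, 7, 4, 6, 1]
Added edge 5->7
Recompute Kahn (smallest-id tiebreak):
  initial in-degrees: [0, 2, 2, 2, 2, 0, 4, 1]
  ready (indeg=0): [0, 5]
  pop 0: indeg[3]->1; indeg[4]->1; indeg[6]->3 | ready=[5] | order so far=[0]
  pop 5: indeg[2]->1; indeg[3]->0; indeg[7]->0 | ready=[3, 7] | order so far=[0, 5]
  pop 3: indeg[2]->0; indeg[6]->2 | ready=[2, 7] | order so far=[0, 5, 3]
  pop 2: indeg[6]->1 | ready=[7] | order so far=[0, 5, 3, 2]
  pop 7: indeg[1]->1; indeg[4]->0 | ready=[4] | order so far=[0, 5, 3, 2, 7]
  pop 4: indeg[6]->0 | ready=[6] | order so far=[0, 5, 3, 2, 7, 4]
  pop 6: indeg[1]->0 | ready=[1] | order so far=[0, 5, 3, 2, 7, 4, 6]
  pop 1: no out-edges | ready=[] | order so far=[0, 5, 3, 2, 7, 4, 6, 1]
New canonical toposort: [0, 5, 3, 2, 7, 4, 6, 1]
Compare positions:
  Node 0: index 0 -> 0 (same)
  Node 1: index 7 -> 7 (same)
  Node 2: index 3 -> 3 (same)
  Node 3: index 2 -> 2 (same)
  Node 4: index 5 -> 5 (same)
  Node 5: index 1 -> 1 (same)
  Node 6: index 6 -> 6 (same)
  Node 7: index 4 -> 4 (same)
Nodes that changed position: none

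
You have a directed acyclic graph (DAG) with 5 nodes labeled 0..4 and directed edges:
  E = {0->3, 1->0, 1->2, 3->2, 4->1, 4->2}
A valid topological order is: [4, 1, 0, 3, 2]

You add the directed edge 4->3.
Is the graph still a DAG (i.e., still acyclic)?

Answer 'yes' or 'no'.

Answer: yes

Derivation:
Given toposort: [4, 1, 0, 3, 2]
Position of 4: index 0; position of 3: index 3
New edge 4->3: forward
Forward edge: respects the existing order. Still a DAG, same toposort still valid.
Still a DAG? yes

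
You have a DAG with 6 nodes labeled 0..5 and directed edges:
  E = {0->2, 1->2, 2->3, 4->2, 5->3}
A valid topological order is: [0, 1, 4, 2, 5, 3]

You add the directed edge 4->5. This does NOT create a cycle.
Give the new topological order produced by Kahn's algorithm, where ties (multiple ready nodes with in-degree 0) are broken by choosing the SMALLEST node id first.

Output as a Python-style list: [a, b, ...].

Answer: [0, 1, 4, 2, 5, 3]

Derivation:
Old toposort: [0, 1, 4, 2, 5, 3]
Added edge: 4->5
Position of 4 (2) < position of 5 (4). Old order still valid.
Run Kahn's algorithm (break ties by smallest node id):
  initial in-degrees: [0, 0, 3, 2, 0, 1]
  ready (indeg=0): [0, 1, 4]
  pop 0: indeg[2]->2 | ready=[1, 4] | order so far=[0]
  pop 1: indeg[2]->1 | ready=[4] | order so far=[0, 1]
  pop 4: indeg[2]->0; indeg[5]->0 | ready=[2, 5] | order so far=[0, 1, 4]
  pop 2: indeg[3]->1 | ready=[5] | order so far=[0, 1, 4, 2]
  pop 5: indeg[3]->0 | ready=[3] | order so far=[0, 1, 4, 2, 5]
  pop 3: no out-edges | ready=[] | order so far=[0, 1, 4, 2, 5, 3]
  Result: [0, 1, 4, 2, 5, 3]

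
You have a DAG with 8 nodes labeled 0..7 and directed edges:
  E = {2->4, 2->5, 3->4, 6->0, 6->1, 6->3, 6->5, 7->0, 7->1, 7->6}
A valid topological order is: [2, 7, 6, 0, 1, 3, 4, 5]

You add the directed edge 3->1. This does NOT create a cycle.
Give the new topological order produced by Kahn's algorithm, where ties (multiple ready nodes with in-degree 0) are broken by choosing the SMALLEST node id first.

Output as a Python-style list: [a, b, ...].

Old toposort: [2, 7, 6, 0, 1, 3, 4, 5]
Added edge: 3->1
Position of 3 (5) > position of 1 (4). Must reorder: 3 must now come before 1.
Run Kahn's algorithm (break ties by smallest node id):
  initial in-degrees: [2, 3, 0, 1, 2, 2, 1, 0]
  ready (indeg=0): [2, 7]
  pop 2: indeg[4]->1; indeg[5]->1 | ready=[7] | order so far=[2]
  pop 7: indeg[0]->1; indeg[1]->2; indeg[6]->0 | ready=[6] | order so far=[2, 7]
  pop 6: indeg[0]->0; indeg[1]->1; indeg[3]->0; indeg[5]->0 | ready=[0, 3, 5] | order so far=[2, 7, 6]
  pop 0: no out-edges | ready=[3, 5] | order so far=[2, 7, 6, 0]
  pop 3: indeg[1]->0; indeg[4]->0 | ready=[1, 4, 5] | order so far=[2, 7, 6, 0, 3]
  pop 1: no out-edges | ready=[4, 5] | order so far=[2, 7, 6, 0, 3, 1]
  pop 4: no out-edges | ready=[5] | order so far=[2, 7, 6, 0, 3, 1, 4]
  pop 5: no out-edges | ready=[] | order so far=[2, 7, 6, 0, 3, 1, 4, 5]
  Result: [2, 7, 6, 0, 3, 1, 4, 5]

Answer: [2, 7, 6, 0, 3, 1, 4, 5]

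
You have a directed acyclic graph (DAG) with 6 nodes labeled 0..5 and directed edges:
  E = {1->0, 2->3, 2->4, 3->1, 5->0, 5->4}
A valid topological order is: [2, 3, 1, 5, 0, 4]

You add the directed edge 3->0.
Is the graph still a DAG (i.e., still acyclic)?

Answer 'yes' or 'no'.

Answer: yes

Derivation:
Given toposort: [2, 3, 1, 5, 0, 4]
Position of 3: index 1; position of 0: index 4
New edge 3->0: forward
Forward edge: respects the existing order. Still a DAG, same toposort still valid.
Still a DAG? yes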